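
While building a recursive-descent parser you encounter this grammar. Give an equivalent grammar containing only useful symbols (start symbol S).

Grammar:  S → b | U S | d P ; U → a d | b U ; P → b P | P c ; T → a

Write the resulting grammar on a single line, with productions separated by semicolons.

Generating nonterminals: {S, T, U}.
Reachable from S after that: {S, U}.
Removed useless symbols: {P, T} and every production mentioning them.

S → b | U S; U → a d | b U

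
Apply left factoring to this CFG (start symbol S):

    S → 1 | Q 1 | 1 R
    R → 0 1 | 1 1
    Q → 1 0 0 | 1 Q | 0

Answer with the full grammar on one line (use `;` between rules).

S → Q 1 | 1 S'; R → 0 1 | 1 1; Q → 0 | 1 Q'; S' → epsilon | R; Q' → 0 0 | Q

S has alternatives sharing prefix '1': factor to S → 1 S' with S' → ε | R.
Q has alternatives sharing prefix '1': factor to Q → 1 Q' with Q' → 0 0 | Q.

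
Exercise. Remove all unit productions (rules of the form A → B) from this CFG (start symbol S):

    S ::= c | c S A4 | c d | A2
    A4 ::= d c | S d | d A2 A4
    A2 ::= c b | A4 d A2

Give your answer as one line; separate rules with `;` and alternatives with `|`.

Unit pairs: S ⇒* {A2}.
For each unit pair (A, B), copy every non-unit production of B to A, then drop all unit productions.

S ::= c b | A4 d A2 | c | c S A4 | c d; A4 ::= d c | S d | d A2 A4; A2 ::= c b | A4 d A2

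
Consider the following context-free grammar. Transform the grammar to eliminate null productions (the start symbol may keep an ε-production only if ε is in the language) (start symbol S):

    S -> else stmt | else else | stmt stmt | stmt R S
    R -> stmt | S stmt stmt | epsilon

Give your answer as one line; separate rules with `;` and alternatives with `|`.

The nullable symbols are {R}.
ε ∉ L(G), so no ε-production is kept.
For each production, add variants omitting each subset of nullable occurrences: S → stmt R S gives stmt R S | stmt S.

S -> else stmt | else else | stmt stmt | stmt R S | stmt S; R -> stmt | S stmt stmt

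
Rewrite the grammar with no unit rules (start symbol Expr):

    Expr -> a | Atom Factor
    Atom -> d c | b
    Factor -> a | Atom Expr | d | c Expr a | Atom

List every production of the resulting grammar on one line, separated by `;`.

Unit pairs: Factor ⇒* {Atom}.
For each unit pair (A, B), copy every non-unit production of B to A, then drop all unit productions.

Expr -> a | Atom Factor; Atom -> d c | b; Factor -> d c | b | a | Atom Expr | d | c Expr a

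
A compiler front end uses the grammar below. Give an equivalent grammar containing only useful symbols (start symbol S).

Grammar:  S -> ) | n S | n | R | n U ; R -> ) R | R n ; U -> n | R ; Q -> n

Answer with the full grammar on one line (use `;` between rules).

S -> ) | n S | n | n U; U -> n

Generating nonterminals: {Q, S, U}.
Reachable from S after that: {S, U}.
Removed useless symbols: {Q, R} and every production mentioning them.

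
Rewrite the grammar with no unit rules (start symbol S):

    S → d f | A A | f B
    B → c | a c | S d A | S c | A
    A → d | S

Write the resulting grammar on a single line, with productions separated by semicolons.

S → d f | A A | f B; B → c | a c | S d A | S c | d f | A A | f B | d; A → d f | A A | f B | d

Unit pairs: A ⇒* {S}; B ⇒* {A, S}.
For each unit pair (A, B), copy every non-unit production of B to A, then drop all unit productions.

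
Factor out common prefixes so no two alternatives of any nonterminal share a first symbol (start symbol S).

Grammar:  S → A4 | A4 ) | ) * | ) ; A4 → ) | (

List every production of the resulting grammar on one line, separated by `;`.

S → A4 S' | ) S''; A4 → ) | (; S' → ε | ); S'' → * | ε

S has alternatives sharing prefix 'A4': factor to S → A4 S' with S' → ε | ).
S has alternatives sharing prefix ')': factor to S → ) S'' with S'' → * | ε.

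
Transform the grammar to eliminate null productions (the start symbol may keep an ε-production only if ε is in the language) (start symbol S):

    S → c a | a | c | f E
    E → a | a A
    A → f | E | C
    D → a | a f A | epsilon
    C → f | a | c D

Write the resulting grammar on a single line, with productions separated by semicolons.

Nullable nonterminals: {D}.
ε ∉ L(G), so no ε-production is kept.
Expand every rule over subsets of its nullable positions: C → c D gives c D | c.

S → c a | a | c | f E; E → a | a A; A → f | E | C; D → a | a f A; C → f | a | c D | c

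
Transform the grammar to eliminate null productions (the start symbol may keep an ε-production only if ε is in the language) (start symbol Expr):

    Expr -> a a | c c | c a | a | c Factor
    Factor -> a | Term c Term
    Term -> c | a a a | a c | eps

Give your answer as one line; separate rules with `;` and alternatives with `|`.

Expr -> a a | c c | c a | a | c Factor; Factor -> a | Term c Term | Term c | c Term | c; Term -> c | a a a | a c

The nullable symbols are {Term}.
ε ∉ L(G), so no ε-production is kept.
Expand every rule over subsets of its nullable positions: Factor → Term c Term gives Term c Term | Term c | c Term | c.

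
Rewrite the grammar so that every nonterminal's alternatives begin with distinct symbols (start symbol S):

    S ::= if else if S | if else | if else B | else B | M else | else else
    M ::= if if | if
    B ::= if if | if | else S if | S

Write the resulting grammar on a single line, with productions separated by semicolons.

S ::= M else | if else S' | else S''; M ::= if M'; B ::= else S if | S | if B'; S' ::= if S | ε | B; S'' ::= B | else; M' ::= if | ε; B' ::= if | ε

S has alternatives sharing prefix 'if else': factor to S → if else S' with S' → if S | ε | B.
S has alternatives sharing prefix 'else': factor to S → else S'' with S'' → B | else.
M has alternatives sharing prefix 'if': factor to M → if M' with M' → if | ε.
B has alternatives sharing prefix 'if': factor to B → if B' with B' → if | ε.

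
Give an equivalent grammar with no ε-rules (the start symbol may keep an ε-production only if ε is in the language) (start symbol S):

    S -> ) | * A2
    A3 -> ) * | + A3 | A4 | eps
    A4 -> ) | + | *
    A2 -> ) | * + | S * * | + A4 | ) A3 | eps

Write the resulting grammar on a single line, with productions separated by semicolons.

S -> ) | * A2 | *; A3 -> ) * | + A3 | + | A4; A4 -> ) | + | *; A2 -> ) | * + | S * * | + A4 | ) A3

Nullable nonterminals: {A2, A3}.
ε ∉ L(G), so no ε-production is kept.
For each production, add variants omitting each subset of nullable occurrences: S → * A2 gives * A2 | *. A3 → + A3 gives + A3 | +.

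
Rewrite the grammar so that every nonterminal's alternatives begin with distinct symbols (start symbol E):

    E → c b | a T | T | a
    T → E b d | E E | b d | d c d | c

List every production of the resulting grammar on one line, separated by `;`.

E → c b | T | a E'; T → b d | d c d | c | E T'; E' → T | ε; T' → b d | E

E has alternatives sharing prefix 'a': factor to E → a E' with E' → T | ε.
T has alternatives sharing prefix 'E': factor to T → E T' with T' → b d | E.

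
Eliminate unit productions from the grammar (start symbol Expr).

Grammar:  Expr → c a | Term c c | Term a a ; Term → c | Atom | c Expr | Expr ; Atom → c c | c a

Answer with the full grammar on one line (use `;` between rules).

Expr → c a | Term c c | Term a a; Term → c | c Expr | c c | c a | Term c c | Term a a; Atom → c c | c a

Unit pairs: Term ⇒* {Atom, Expr}.
Replace each nonterminal's rules with the union of the non-unit rules of every nonterminal it unit-derives.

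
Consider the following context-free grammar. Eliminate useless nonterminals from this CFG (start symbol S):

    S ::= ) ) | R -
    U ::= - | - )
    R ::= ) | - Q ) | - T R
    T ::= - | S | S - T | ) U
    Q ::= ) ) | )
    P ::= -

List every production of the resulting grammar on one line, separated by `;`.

S ::= ) ) | R -; U ::= - | - ); R ::= ) | - Q ) | - T R; T ::= - | S | S - T | ) U; Q ::= ) ) | )

Generating nonterminals: {P, Q, R, S, T, U}.
Reachable from S after that: {Q, R, S, T, U}.
Removed useless symbols: {P} and every production mentioning them.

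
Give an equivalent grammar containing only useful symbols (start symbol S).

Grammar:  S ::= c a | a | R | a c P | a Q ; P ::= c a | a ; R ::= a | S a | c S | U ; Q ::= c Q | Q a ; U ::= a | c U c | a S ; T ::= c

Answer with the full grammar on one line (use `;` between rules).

S ::= c a | a | R | a c P; P ::= c a | a; R ::= a | S a | c S | U; U ::= a | c U c | a S

Generating nonterminals: {P, R, S, T, U}.
Reachable from S after that: {P, R, S, U}.
Removed useless symbols: {Q, T} and every production mentioning them.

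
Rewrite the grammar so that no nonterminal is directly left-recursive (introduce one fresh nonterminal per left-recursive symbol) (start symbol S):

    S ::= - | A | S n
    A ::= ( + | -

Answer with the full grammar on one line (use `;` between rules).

S ::= - S' | A S'; A ::= ( + | -; S' ::= n S' | eps

Directly left-recursive nonterminal: S.
For S: α = {n}, β = {-, A}. Rewrite as S → β S' and S' → α S' | ε.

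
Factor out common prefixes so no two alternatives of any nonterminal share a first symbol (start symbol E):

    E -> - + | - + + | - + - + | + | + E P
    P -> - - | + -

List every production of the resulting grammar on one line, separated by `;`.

E has alternatives sharing prefix '- +': factor to E → - + E' with E' → ε | + | - +.
E has alternatives sharing prefix '+': factor to E → + E'' with E'' → ε | E P.

E -> - + E' | + E''; P -> - - | + -; E' -> ε | + | - +; E'' -> ε | E P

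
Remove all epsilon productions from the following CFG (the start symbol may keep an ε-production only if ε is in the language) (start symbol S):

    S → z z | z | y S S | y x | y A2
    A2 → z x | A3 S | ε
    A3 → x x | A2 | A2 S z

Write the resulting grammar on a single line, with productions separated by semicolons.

Nullable nonterminals: {A2, A3}.
ε ∉ L(G), so no ε-production is kept.
Add the nullable-subset variants: S → y A2 gives y A2 | y. A2 → A3 S gives A3 S | S. A3 → A2 S z gives A2 S z | S z.

S → z z | z | y S S | y x | y A2 | y; A2 → z x | A3 S | S; A3 → x x | A2 | A2 S z | S z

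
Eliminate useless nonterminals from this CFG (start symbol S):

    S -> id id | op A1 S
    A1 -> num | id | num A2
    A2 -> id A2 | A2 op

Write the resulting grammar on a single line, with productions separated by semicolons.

S -> id id | op A1 S; A1 -> num | id

Generating nonterminals: {A1, S}.
Reachable from S after that: {A1, S}.
Removed useless symbols: {A2} and every production mentioning them.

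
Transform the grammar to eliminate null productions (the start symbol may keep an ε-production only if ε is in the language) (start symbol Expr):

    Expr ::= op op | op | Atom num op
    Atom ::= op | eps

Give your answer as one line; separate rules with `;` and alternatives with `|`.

Nullable set = {Atom}.
ε ∉ L(G), so no ε-production is kept.
Add the nullable-subset variants: Expr → Atom num op gives Atom num op | num op.

Expr ::= op op | op | Atom num op | num op; Atom ::= op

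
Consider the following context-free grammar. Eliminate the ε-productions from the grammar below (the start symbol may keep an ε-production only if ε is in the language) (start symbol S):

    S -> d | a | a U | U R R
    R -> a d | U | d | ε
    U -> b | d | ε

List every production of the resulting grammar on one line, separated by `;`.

S -> d | a | a U | U R R | U R | U | R R | R | ε; R -> a d | U | d; U -> b | d

Nullable nonterminals: {R, S, U}.
ε ∈ L(G) since S is nullable, so keep S → ε.
Add the nullable-subset variants: S → U R R gives U R R | U R | U | R R | R.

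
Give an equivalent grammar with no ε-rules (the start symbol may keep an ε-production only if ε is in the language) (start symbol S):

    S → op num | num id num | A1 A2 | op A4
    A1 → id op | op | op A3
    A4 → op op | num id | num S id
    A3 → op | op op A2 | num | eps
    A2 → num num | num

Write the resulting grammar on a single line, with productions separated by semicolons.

S → op num | num id num | A1 A2 | op A4; A1 → id op | op | op A3; A4 → op op | num id | num S id; A3 → op | op op A2 | num; A2 → num num | num

The nullable symbols are {A3}.
ε ∉ L(G), so no ε-production is kept.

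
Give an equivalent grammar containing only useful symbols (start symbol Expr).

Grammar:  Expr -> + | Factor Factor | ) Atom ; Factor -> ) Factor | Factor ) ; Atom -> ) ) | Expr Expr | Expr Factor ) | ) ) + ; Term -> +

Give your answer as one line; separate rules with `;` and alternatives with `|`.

Expr -> + | ) Atom; Atom -> ) ) | Expr Expr | ) ) +

Generating nonterminals: {Atom, Expr, Term}.
Reachable from Expr after that: {Atom, Expr}.
Removed useless symbols: {Factor, Term} and every production mentioning them.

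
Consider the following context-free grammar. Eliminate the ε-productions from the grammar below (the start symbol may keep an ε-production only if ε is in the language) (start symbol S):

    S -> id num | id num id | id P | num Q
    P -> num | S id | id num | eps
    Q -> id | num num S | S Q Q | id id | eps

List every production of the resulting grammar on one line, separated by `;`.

Nullable nonterminals: {P, Q}.
ε ∉ L(G), so no ε-production is kept.
Add the nullable-subset variants: S → id P gives id P | id. S → num Q gives num Q | num. Q → S Q Q gives S Q Q | S Q | S.

S -> id num | id num id | id P | id | num Q | num; P -> num | S id | id num; Q -> id | num num S | S Q Q | S Q | S | id id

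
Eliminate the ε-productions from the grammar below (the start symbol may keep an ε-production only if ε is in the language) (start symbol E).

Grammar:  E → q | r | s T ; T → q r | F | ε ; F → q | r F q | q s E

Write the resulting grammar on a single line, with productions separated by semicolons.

Nullable nonterminals: {T}.
ε ∉ L(G), so no ε-production is kept.
Add the nullable-subset variants: E → s T gives s T | s.

E → q | r | s T | s; T → q r | F; F → q | r F q | q s E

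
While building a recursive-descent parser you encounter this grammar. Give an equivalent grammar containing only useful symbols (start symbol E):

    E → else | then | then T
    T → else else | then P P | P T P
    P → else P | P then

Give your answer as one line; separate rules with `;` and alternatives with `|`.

Generating nonterminals: {E, T}.
Reachable from E after that: {E, T}.
Removed useless symbols: {P} and every production mentioning them.

E → else | then | then T; T → else else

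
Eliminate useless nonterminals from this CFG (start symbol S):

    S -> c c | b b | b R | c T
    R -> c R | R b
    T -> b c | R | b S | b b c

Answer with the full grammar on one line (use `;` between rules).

Generating nonterminals: {S, T}.
Reachable from S after that: {S, T}.
Removed useless symbols: {R} and every production mentioning them.

S -> c c | b b | c T; T -> b c | b S | b b c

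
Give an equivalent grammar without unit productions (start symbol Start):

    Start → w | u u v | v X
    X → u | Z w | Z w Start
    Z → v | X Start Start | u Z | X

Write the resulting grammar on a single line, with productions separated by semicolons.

Start → w | u u v | v X; X → u | Z w | Z w Start; Z → v | X Start Start | u Z | u | Z w | Z w Start

Unit pairs: Z ⇒* {X}.
For each unit pair (A, B), copy every non-unit production of B to A, then drop all unit productions.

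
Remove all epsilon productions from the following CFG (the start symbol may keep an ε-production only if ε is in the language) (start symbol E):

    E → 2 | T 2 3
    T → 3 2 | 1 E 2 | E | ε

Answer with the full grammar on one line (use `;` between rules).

Nullable nonterminals: {T}.
ε ∉ L(G), so no ε-production is kept.
Add the nullable-subset variants: E → T 2 3 gives T 2 3 | 2 3.

E → 2 | T 2 3 | 2 3; T → 3 2 | 1 E 2 | E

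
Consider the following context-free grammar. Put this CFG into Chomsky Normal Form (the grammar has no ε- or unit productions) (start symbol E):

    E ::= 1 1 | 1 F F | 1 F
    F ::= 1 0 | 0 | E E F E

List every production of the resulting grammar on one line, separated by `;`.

Introduce a nonterminal for each terminal appearing in a rule of length ≥ 2: X1 → 1, X2 → 0.
Binarize each right-hand side of length ≥ 3 by chaining fresh nonterminals (Y1, Y2, …): affected rules were E → X1 F F; F → E E F E.

E ::= X1 X1 | X1 Y1 | X1 F; F ::= X1 X2 | 0 | E Y2; X1 ::= 1; X2 ::= 0; Y1 ::= F F; Y2 ::= E Y3; Y3 ::= F E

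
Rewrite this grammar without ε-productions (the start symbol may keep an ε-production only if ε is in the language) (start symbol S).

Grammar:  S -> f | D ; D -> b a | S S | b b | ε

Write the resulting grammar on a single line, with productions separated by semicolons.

S -> f | D | ε; D -> b a | S S | S | b b

The nullable symbols are {D, S}.
ε ∈ L(G) since S is nullable, so keep S → ε.
Add the nullable-subset variants: D → S S gives S S | S.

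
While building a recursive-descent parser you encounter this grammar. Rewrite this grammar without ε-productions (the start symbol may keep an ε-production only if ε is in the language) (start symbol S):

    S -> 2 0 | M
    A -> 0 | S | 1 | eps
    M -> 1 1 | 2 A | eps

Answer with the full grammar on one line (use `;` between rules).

S -> 2 0 | M | eps; A -> 0 | S | 1; M -> 1 1 | 2 A | 2

Nullable set = {A, M, S}.
ε ∈ L(G) since S is nullable, so keep S → ε.
Add the nullable-subset variants: M → 2 A gives 2 A | 2.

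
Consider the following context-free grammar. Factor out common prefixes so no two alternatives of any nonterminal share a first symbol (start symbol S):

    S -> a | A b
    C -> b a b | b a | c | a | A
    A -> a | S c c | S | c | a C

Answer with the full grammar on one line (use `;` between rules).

C has alternatives sharing prefix 'b a': factor to C → b a C' with C' → b | ε.
A has alternatives sharing prefix 'a': factor to A → a A' with A' → ε | C.
A has alternatives sharing prefix 'S': factor to A → S A'' with A'' → c c | ε.

S -> a | A b; C -> c | a | A | b a C'; A -> c | a A' | S A''; C' -> b | epsilon; A' -> epsilon | C; A'' -> c c | epsilon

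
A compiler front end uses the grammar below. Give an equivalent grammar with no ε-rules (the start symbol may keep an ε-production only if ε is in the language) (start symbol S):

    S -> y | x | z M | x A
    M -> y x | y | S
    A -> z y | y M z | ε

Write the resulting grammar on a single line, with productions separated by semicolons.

Nullable nonterminals: {A}.
ε ∉ L(G), so no ε-production is kept.

S -> y | x | z M | x A; M -> y x | y | S; A -> z y | y M z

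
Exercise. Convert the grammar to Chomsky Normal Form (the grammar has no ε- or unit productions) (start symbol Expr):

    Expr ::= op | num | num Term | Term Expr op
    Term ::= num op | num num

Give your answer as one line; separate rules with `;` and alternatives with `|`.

Introduce a nonterminal for each terminal appearing in a rule of length ≥ 2: X1 → num, X2 → op.
Binarize each right-hand side of length ≥ 3 by chaining fresh nonterminals (Y1, Y2, …): affected rules were Expr → Term Expr X2.

Expr ::= op | num | X1 Term | Term Y1; Term ::= X1 X2 | X1 X1; X1 ::= num; X2 ::= op; Y1 ::= Expr X2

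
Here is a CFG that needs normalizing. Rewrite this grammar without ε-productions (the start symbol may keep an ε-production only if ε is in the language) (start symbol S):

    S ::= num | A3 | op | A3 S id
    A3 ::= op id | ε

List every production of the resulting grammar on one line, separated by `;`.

Nullable set = {A3, S}.
ε ∈ L(G) since S is nullable, so keep S → ε.
Add the nullable-subset variants: S → A3 S id gives A3 S id | A3 id | S id | id.

S ::= num | A3 | op | A3 S id | A3 id | S id | id | ε; A3 ::= op id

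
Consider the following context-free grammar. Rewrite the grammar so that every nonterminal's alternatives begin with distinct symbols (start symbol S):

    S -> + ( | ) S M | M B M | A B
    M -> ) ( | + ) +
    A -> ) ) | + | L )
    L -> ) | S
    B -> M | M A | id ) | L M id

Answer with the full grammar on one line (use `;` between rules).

S -> + ( | ) S M | M B M | A B; M -> ) ( | + ) +; A -> ) ) | + | L ); L -> ) | S; B -> id ) | L M id | M B'; B' -> ε | A

B has alternatives sharing prefix 'M': factor to B → M B' with B' → ε | A.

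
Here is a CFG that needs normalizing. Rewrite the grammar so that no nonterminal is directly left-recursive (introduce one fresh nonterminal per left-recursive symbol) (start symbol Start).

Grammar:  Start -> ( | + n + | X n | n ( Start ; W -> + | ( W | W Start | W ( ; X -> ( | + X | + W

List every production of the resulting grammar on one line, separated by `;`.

Start -> ( | + n + | X n | n ( Start; W -> + W1 | ( W W1; X -> ( | + X | + W; W1 -> Start W1 | ( W1 | ε

W is directly left-recursive.
For W: α = {Start, (}, β = {+, ( W}. Rewrite as W → β W1 and W1 → α W1 | ε.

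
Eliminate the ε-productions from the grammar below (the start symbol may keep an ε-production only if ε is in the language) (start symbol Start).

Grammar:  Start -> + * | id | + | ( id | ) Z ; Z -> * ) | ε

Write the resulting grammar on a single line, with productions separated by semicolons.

The nullable symbols are {Z}.
ε ∉ L(G), so no ε-production is kept.
Expand every rule over subsets of its nullable positions: Start → ) Z gives ) Z | ).

Start -> + * | id | + | ( id | ) Z | ); Z -> * )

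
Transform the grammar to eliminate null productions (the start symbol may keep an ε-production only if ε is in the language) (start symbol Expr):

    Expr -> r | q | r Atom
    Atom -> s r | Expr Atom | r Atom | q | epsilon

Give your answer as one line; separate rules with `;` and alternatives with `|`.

Nullable set = {Atom}.
ε ∉ L(G), so no ε-production is kept.
For each production, add variants omitting each subset of nullable occurrences: Atom → Expr Atom gives Expr Atom | Expr. Atom → r Atom gives r Atom | r.

Expr -> r | q | r Atom; Atom -> s r | Expr Atom | Expr | r Atom | r | q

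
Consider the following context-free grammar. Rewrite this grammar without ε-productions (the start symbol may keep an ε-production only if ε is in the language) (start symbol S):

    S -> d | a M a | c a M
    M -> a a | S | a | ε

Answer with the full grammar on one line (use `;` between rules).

S -> d | a M a | a a | c a M | c a; M -> a a | S | a

Nullable nonterminals: {M}.
ε ∉ L(G), so no ε-production is kept.
For each production, add variants omitting each subset of nullable occurrences: S → a M a gives a M a | a a. S → c a M gives c a M | c a.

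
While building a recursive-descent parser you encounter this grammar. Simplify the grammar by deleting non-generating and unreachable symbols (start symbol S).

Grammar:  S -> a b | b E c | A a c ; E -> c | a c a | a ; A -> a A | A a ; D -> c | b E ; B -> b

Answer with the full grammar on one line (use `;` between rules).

Generating nonterminals: {B, D, E, S}.
Reachable from S after that: {E, S}.
Removed useless symbols: {A, B, D} and every production mentioning them.

S -> a b | b E c; E -> c | a c a | a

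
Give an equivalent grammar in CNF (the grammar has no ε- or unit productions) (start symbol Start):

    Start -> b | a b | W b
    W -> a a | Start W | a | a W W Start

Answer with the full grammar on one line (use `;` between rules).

Introduce a nonterminal for each terminal appearing in a rule of length ≥ 2: X1 → a, X2 → b.
Binarize each right-hand side of length ≥ 3 by chaining fresh nonterminals (Y1, Y2, …): affected rules were W → X1 W W Start.

Start -> b | X1 X2 | W X2; W -> X1 X1 | Start W | a | X1 Y1; X1 -> a; X2 -> b; Y1 -> W Y2; Y2 -> W Start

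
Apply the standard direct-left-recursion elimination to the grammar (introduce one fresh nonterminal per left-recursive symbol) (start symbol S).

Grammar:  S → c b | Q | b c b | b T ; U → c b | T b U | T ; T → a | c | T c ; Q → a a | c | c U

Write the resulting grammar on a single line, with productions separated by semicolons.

S → c b | Q | b c b | b T; U → c b | T b U | T; T → a T' | c T'; Q → a a | c | c U; T' → c T' | ε

Left recursion appears on T.
For T: α = {c}, β = {a, c}. Rewrite as T → β T' and T' → α T' | ε.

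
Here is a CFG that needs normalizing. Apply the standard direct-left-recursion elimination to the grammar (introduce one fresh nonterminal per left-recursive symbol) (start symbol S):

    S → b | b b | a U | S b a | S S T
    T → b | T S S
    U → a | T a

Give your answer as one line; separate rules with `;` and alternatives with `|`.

Left recursion appears on S, T.
For S: α = {b a, S T}, β = {b, b b, a U}. Rewrite as S → β S' and S' → α S' | ε.
For T: α = {S S}, β = {b}. Rewrite as T → β T' and T' → α T' | ε.

S → b S' | b b S' | a U S'; T → b T'; U → a | T a; S' → b a S' | S T S' | ε; T' → S S T' | ε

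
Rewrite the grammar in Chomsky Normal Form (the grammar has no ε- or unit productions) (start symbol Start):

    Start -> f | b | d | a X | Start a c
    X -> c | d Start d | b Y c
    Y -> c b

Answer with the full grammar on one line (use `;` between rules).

Start -> f | b | d | X1 X | Start Y1; X -> c | X3 Y2 | X4 Y3; Y -> X2 X4; X1 -> a; X2 -> c; X3 -> d; X4 -> b; Y1 -> X1 X2; Y2 -> Start X3; Y3 -> Y X2

Introduce a nonterminal for each terminal appearing in a rule of length ≥ 2: X1 → a, X2 → c, X3 → d, X4 → b.
Binarize each right-hand side of length ≥ 3 by chaining fresh nonterminals (Y1, Y2, …): affected rules were Start → Start X1 X2; X → X3 Start X3; X → X4 Y X2.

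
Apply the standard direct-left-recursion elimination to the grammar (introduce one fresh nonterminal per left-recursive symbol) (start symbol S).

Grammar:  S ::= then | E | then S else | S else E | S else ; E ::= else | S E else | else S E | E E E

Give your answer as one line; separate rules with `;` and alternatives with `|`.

Directly left-recursive nonterminals: S, E.
For S: α = {else E, else}, β = {then, E, then S else}. Rewrite as S → β S' and S' → α S' | ε.
For E: α = {E E}, β = {else, S E else, else S E}. Rewrite as E → β E' and E' → α E' | ε.

S ::= then S' | E S' | then S else S'; E ::= else E' | S E else E' | else S E E'; S' ::= else E S' | else S' | ε; E' ::= E E E' | ε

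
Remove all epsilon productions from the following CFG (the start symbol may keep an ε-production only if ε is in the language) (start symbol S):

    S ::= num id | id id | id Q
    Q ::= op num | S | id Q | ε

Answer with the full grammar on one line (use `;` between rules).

Nullable set = {Q}.
ε ∉ L(G), so no ε-production is kept.
For each production, add variants omitting each subset of nullable occurrences: S → id Q gives id Q | id. Q → id Q gives id Q | id.

S ::= num id | id id | id Q | id; Q ::= op num | S | id Q | id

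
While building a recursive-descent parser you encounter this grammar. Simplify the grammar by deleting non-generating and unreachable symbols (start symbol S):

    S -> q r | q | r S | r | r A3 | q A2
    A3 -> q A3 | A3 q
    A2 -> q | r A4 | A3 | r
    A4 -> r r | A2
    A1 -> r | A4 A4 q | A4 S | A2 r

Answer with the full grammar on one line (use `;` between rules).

Generating nonterminals: {A1, A2, A4, S}.
Reachable from S after that: {A2, A4, S}.
Removed useless symbols: {A1, A3} and every production mentioning them.

S -> q r | q | r S | r | q A2; A2 -> q | r A4 | r; A4 -> r r | A2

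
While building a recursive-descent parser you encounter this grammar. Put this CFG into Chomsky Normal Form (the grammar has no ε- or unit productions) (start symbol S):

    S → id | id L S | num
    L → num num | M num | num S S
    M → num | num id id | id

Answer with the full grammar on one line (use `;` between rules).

Introduce a nonterminal for each terminal appearing in a rule of length ≥ 2: X1 → id, X2 → num.
Binarize each right-hand side of length ≥ 3 by chaining fresh nonterminals (Y1, Y2, …): affected rules were S → X1 L S; L → X2 S S; M → X2 X1 X1.

S → id | X1 Y1 | num; L → X2 X2 | M X2 | X2 Y2; M → num | X2 Y3 | id; X1 → id; X2 → num; Y1 → L S; Y2 → S S; Y3 → X1 X1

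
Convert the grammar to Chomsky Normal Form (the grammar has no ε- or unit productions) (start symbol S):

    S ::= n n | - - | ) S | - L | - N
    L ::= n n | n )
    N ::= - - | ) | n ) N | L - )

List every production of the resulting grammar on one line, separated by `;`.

S ::= X1 X1 | X2 X2 | X3 S | X2 L | X2 N; L ::= X1 X1 | X1 X3; N ::= X2 X2 | ) | X1 Y1 | L Y2; X1 ::= n; X2 ::= -; X3 ::= ); Y1 ::= X3 N; Y2 ::= X2 X3

Introduce a nonterminal for each terminal appearing in a rule of length ≥ 2: X1 → n, X2 → -, X3 → ).
Binarize each right-hand side of length ≥ 3 by chaining fresh nonterminals (Y1, Y2, …): affected rules were N → X1 X3 N; N → L X2 X3.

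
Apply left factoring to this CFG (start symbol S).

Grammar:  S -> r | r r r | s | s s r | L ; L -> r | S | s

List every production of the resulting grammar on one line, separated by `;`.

S -> L | r S' | s S''; L -> r | S | s; S' -> epsilon | r r; S'' -> epsilon | s r

S has alternatives sharing prefix 'r': factor to S → r S' with S' → ε | r r.
S has alternatives sharing prefix 's': factor to S → s S'' with S'' → ε | s r.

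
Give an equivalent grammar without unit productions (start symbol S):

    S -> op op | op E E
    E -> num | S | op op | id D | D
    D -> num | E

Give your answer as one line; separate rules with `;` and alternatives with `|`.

S -> op op | op E E; E -> num | op op | id D | op E E; D -> op op | op E E | num | id D

Unit pairs: D ⇒* {E, S}; E ⇒* {D, S}.
For each unit pair (A, B), copy every non-unit production of B to A, then drop all unit productions.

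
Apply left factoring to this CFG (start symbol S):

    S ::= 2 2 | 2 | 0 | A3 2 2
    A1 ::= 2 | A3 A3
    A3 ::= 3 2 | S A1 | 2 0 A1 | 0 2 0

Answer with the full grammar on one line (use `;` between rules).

S has alternatives sharing prefix '2': factor to S → 2 S' with S' → 2 | ε.

S ::= 0 | A3 2 2 | 2 S'; A1 ::= 2 | A3 A3; A3 ::= 3 2 | S A1 | 2 0 A1 | 0 2 0; S' ::= 2 | ε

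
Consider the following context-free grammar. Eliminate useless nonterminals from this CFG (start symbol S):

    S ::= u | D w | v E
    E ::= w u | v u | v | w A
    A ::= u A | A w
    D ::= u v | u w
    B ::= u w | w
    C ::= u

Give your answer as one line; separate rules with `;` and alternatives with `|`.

S ::= u | D w | v E; E ::= w u | v u | v; D ::= u v | u w

Generating nonterminals: {B, C, D, E, S}.
Reachable from S after that: {D, E, S}.
Removed useless symbols: {A, B, C} and every production mentioning them.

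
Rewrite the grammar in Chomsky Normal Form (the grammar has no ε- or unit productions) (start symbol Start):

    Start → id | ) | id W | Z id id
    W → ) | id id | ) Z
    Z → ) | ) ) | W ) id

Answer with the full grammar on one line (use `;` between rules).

Start → id | ) | X1 W | Z Y1; W → ) | X1 X1 | X2 Z; Z → ) | X2 X2 | W Y2; X1 → id; X2 → ); Y1 → X1 X1; Y2 → X2 X1

Introduce a nonterminal for each terminal appearing in a rule of length ≥ 2: X1 → id, X2 → ).
Binarize each right-hand side of length ≥ 3 by chaining fresh nonterminals (Y1, Y2, …): affected rules were Start → Z X1 X1; Z → W X2 X1.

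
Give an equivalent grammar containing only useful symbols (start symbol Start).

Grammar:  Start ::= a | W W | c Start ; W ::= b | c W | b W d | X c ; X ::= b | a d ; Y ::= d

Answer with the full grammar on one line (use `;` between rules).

Generating nonterminals: {Start, W, X, Y}.
Reachable from Start after that: {Start, W, X}.
Removed useless symbols: {Y} and every production mentioning them.

Start ::= a | W W | c Start; W ::= b | c W | b W d | X c; X ::= b | a d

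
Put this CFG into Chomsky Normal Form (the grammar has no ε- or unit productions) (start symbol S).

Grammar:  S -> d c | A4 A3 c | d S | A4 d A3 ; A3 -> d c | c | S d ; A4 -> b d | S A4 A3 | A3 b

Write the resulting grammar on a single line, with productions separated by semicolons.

Introduce a nonterminal for each terminal appearing in a rule of length ≥ 2: X1 → d, X2 → c, X3 → b.
Binarize each right-hand side of length ≥ 3 by chaining fresh nonterminals (Y1, Y2, …): affected rules were S → A4 A3 X2; S → A4 X1 A3; A4 → S A4 A3.

S -> X1 X2 | A4 Y1 | X1 S | A4 Y2; A3 -> X1 X2 | c | S X1; A4 -> X3 X1 | S Y3 | A3 X3; X1 -> d; X2 -> c; X3 -> b; Y1 -> A3 X2; Y2 -> X1 A3; Y3 -> A4 A3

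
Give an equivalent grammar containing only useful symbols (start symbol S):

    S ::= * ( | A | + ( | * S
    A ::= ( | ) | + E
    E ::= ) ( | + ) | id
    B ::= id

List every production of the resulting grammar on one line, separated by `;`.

Generating nonterminals: {A, B, E, S}.
Reachable from S after that: {A, E, S}.
Removed useless symbols: {B} and every production mentioning them.

S ::= * ( | A | + ( | * S; A ::= ( | ) | + E; E ::= ) ( | + ) | id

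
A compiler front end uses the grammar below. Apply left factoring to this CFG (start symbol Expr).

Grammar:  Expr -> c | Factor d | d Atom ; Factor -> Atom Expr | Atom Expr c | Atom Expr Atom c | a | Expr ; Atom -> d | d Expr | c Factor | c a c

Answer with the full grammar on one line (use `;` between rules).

Expr -> c | Factor d | d Atom; Factor -> a | Expr | Atom Expr Factor1; Atom -> d Atom1 | c Atom2; Factor1 -> ε | c | Atom c; Atom1 -> ε | Expr; Atom2 -> Factor | a c

Factor has alternatives sharing prefix 'Atom Expr': factor to Factor → Atom Expr Factor1 with Factor1 → ε | c | Atom c.
Atom has alternatives sharing prefix 'd': factor to Atom → d Atom1 with Atom1 → ε | Expr.
Atom has alternatives sharing prefix 'c': factor to Atom → c Atom2 with Atom2 → Factor | a c.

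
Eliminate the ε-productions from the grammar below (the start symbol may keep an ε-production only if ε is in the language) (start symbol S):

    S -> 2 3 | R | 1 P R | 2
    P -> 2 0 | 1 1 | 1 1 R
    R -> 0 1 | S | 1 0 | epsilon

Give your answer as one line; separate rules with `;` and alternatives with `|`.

S -> 2 3 | R | 1 P R | 1 P | 2 | ε; P -> 2 0 | 1 1 | 1 1 R; R -> 0 1 | S | 1 0

Nullable set = {R, S}.
ε ∈ L(G) since S is nullable, so keep S → ε.
Expand every rule over subsets of its nullable positions: S → 1 P R gives 1 P R | 1 P.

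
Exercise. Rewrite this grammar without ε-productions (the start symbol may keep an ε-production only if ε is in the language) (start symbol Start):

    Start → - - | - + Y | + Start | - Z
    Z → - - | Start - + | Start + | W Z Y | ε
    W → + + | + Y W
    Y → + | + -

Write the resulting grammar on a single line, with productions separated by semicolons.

Nullable set = {Z}.
ε ∉ L(G), so no ε-production is kept.
Expand every rule over subsets of its nullable positions: Start → - Z gives - Z | -. Z → W Z Y gives W Z Y | W Y.

Start → - - | - + Y | + Start | - Z | -; Z → - - | Start - + | Start + | W Z Y | W Y; W → + + | + Y W; Y → + | + -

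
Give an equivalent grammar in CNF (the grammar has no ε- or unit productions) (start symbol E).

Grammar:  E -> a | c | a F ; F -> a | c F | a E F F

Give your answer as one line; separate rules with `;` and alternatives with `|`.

E -> a | c | X1 F; F -> a | X2 F | X1 Y1; X1 -> a; X2 -> c; Y1 -> E Y2; Y2 -> F F

Introduce a nonterminal for each terminal appearing in a rule of length ≥ 2: X1 → a, X2 → c.
Binarize each right-hand side of length ≥ 3 by chaining fresh nonterminals (Y1, Y2, …): affected rules were F → X1 E F F.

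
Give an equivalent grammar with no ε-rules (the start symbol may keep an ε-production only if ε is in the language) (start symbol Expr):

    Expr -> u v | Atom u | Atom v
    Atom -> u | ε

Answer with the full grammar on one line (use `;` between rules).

Nullable nonterminals: {Atom}.
ε ∉ L(G), so no ε-production is kept.
Expand every rule over subsets of its nullable positions: Expr → Atom u gives Atom u | u. Expr → Atom v gives Atom v | v.

Expr -> u v | Atom u | u | Atom v | v; Atom -> u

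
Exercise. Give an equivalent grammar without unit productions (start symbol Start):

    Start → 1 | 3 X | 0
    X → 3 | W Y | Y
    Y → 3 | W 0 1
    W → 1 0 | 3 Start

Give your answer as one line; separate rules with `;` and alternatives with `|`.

Unit pairs: X ⇒* {Y}.
For each unit pair (A, B), copy every non-unit production of B to A, then drop all unit productions.

Start → 1 | 3 X | 0; X → 3 | W Y | W 0 1; Y → 3 | W 0 1; W → 1 0 | 3 Start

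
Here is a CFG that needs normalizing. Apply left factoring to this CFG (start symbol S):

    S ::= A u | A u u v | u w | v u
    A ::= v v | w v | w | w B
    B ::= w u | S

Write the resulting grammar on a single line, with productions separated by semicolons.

S ::= u w | v u | A u S'; A ::= v v | w A'; B ::= w u | S; S' ::= ε | u v; A' ::= v | ε | B

S has alternatives sharing prefix 'A u': factor to S → A u S' with S' → ε | u v.
A has alternatives sharing prefix 'w': factor to A → w A' with A' → v | ε | B.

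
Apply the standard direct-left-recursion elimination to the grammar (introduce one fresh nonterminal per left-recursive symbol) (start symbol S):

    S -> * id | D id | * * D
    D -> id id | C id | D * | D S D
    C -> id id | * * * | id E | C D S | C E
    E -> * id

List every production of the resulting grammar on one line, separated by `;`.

S -> * id | D id | * * D; D -> id id D' | C id D'; C -> id id C' | * * * C' | id E C'; E -> * id; D' -> * D' | S D D' | ε; C' -> D S C' | E C' | ε

Left recursion appears on D, C.
For D: α = {*, S D}, β = {id id, C id}. Rewrite as D → β D' and D' → α D' | ε.
For C: α = {D S, E}, β = {id id, * * *, id E}. Rewrite as C → β C' and C' → α C' | ε.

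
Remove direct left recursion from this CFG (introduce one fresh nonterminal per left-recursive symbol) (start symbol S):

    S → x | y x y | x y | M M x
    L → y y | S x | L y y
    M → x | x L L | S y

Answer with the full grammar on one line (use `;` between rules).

Left recursion appears on L.
For L: α = {y y}, β = {y y, S x}. Rewrite as L → β L' and L' → α L' | ε.

S → x | y x y | x y | M M x; L → y y L' | S x L'; M → x | x L L | S y; L' → y y L' | ε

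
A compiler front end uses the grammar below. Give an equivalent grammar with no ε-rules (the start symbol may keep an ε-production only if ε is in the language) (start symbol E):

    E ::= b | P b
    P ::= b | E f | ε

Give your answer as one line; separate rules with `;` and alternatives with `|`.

Nullable set = {P}.
ε ∉ L(G), so no ε-production is kept.

E ::= b | P b; P ::= b | E f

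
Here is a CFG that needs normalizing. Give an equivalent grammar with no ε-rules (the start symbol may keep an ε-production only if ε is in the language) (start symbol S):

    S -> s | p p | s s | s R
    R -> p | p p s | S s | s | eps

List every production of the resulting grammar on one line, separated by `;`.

S -> s | p p | s s | s R; R -> p | p p s | S s | s

The nullable symbols are {R}.
ε ∉ L(G), so no ε-production is kept.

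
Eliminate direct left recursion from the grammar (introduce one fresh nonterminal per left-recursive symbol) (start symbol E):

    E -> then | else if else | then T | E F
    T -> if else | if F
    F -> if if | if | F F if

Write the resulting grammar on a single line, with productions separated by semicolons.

Directly left-recursive nonterminals: E, F.
For E: α = {F}, β = {then, else if else, then T}. Rewrite as E → β E' and E' → α E' | ε.
For F: α = {F if}, β = {if if, if}. Rewrite as F → β F' and F' → α F' | ε.

E -> then E' | else if else E' | then T E'; T -> if else | if F; F -> if if F' | if F'; E' -> F E' | ε; F' -> F if F' | ε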